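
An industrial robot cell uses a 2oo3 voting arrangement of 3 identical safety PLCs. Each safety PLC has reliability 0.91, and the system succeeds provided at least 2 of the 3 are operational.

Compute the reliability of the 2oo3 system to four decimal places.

R = Σ_{i=2}^{3} C(3,i) p^i (1−p)^{3−i} with p = 0.91
C(3,2)·0.91^2·0.09^1 = 0.223587
C(3,3)·0.91^3·0.09^0 = 0.753571
Sum = 0.9772

0.9772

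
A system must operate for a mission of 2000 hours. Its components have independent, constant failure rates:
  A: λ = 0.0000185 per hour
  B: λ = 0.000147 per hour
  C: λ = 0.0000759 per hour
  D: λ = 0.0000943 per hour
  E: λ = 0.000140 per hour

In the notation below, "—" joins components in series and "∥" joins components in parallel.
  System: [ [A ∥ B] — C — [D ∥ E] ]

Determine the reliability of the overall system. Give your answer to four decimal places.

R(A) = exp(−0.0000185 × 2000) = 0.963676
R(B) = exp(−0.000147 × 2000) = 0.745276
R(C) = exp(−0.0000759 × 2000) = 0.859160
R(D) = exp(−0.0000943 × 2000) = 0.828118
R(E) = exp(−0.000140 × 2000) = 0.755784
Parallel (A and B): 1 − (1 − 0.963676)(1 − 0.745276) = 0.990747
Parallel (D and E): 1 − (1 − 0.828118)(1 − 0.755784) = 0.958024
Series ([0.990747], C, and [0.958024]): 0.990747 × 0.859160 × 0.958024 = 0.8155

0.8155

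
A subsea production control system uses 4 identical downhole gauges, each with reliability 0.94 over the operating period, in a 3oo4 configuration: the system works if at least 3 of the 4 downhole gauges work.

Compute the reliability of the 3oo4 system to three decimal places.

R = Σ_{i=3}^{4} C(4,i) p^i (1−p)^{4−i} with p = 0.94
C(4,3)·0.94^3·0.06^1 = 0.19934
C(4,4)·0.94^4·0.06^0 = 0.78075
Sum = 0.980

0.980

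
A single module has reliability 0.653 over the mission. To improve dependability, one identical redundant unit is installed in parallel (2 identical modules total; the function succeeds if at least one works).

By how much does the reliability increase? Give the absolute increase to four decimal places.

R_before = 0.653
R_after = 1 − (1 − 0.653)^2 = 0.8796
ΔR = 0.8796 − 0.653 = 0.2266

0.2266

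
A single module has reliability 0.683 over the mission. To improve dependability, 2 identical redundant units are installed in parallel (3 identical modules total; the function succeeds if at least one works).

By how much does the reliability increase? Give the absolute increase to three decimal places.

0.285

R_before = 0.683
R_after = 1 − (1 − 0.683)^3 = 0.968
ΔR = 0.968 − 0.683 = 0.285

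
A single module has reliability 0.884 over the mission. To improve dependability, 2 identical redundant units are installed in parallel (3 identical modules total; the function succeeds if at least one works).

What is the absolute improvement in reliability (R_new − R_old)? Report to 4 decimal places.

0.1144

R_before = 0.884
R_after = 1 − (1 − 0.884)^3 = 0.9984
ΔR = 0.9984 − 0.884 = 0.1144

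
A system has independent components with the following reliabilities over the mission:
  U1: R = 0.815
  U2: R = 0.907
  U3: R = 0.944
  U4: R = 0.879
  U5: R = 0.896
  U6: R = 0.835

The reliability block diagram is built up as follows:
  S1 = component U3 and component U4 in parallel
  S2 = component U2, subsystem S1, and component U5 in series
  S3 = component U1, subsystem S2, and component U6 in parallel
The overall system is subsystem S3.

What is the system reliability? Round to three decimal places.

Parallel (U3 and U4): 1 − (1 − 0.94400)(1 − 0.87900) = 0.99322
Series (U2, [0.99322], and U5): 0.90700 × 0.99322 × 0.89600 = 0.80716
Parallel (U1, [0.80716], and U6): 1 − (1 − 0.81500)(1 − 0.80716)(1 − 0.83500) = 0.994

0.994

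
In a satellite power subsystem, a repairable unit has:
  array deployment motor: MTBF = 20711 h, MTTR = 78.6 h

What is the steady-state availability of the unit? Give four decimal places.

A(array deployment motor) = MTBF/(MTBF+MTTR) = 20711/(20711+78.6) = 0.9962

0.9962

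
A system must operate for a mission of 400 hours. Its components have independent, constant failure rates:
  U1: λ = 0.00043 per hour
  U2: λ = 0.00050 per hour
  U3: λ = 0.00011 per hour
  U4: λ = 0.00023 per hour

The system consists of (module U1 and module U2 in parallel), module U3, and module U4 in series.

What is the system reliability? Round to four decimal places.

0.8478

R(U1) = exp(−0.00043 × 400) = 0.841979
R(U2) = exp(−0.00050 × 400) = 0.818731
R(U3) = exp(−0.00011 × 400) = 0.956954
R(U4) = exp(−0.00023 × 400) = 0.912105
Parallel (U1 and U2): 1 − (1 − 0.841979)(1 − 0.818731) = 0.971356
Series ([0.971356], U3, and U4): 0.971356 × 0.956954 × 0.912105 = 0.8478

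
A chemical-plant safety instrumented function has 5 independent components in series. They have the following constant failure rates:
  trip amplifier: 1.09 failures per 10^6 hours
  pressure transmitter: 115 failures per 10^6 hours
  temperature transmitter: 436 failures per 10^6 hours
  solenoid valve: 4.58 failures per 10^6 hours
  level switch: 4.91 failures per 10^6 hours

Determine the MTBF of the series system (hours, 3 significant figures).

1780

Series of exponential components: λ_sys = Σ λ_i
λ_sys = 0.00000109 + 0.000115 + 0.000436 + 0.00000458 + 0.00000491 = 5.6158e-04 /h
MTBF = 1 / λ_sys = 1780 h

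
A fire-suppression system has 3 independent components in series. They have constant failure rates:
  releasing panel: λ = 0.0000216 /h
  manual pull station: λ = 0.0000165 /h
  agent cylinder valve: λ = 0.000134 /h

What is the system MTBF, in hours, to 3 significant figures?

5810

Series of exponential components: λ_sys = Σ λ_i
λ_sys = 0.0000216 + 0.0000165 + 0.000134 = 1.7210e-04 /h
MTBF = 1 / λ_sys = 5810 h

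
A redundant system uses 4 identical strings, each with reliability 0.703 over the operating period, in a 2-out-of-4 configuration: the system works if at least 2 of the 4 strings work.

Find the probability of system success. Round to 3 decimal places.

0.919

R = Σ_{i=2}^{4} C(4,i) p^i (1−p)^{4−i} with p = 0.703
C(4,2)·0.703^2·0.297^2 = 0.26156
C(4,3)·0.703^3·0.297^1 = 0.41275
C(4,4)·0.703^4·0.297^0 = 0.24424
Sum = 0.919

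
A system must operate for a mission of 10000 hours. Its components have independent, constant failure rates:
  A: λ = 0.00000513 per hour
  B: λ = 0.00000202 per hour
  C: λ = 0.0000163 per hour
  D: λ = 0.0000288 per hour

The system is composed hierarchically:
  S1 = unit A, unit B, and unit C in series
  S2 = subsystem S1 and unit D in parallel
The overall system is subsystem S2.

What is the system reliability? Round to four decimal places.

R(A) = exp(−0.00000513 × 10000) = 0.949994
R(B) = exp(−0.00000202 × 10000) = 0.980003
R(C) = exp(−0.0000163 × 10000) = 0.849591
R(D) = exp(−0.0000288 × 10000) = 0.749762
Series (A, B, and C): 0.949994 × 0.980003 × 0.849591 = 0.790967
Parallel ([0.790967] and D): 1 − (1 − 0.790967)(1 − 0.749762) = 0.9477

0.9477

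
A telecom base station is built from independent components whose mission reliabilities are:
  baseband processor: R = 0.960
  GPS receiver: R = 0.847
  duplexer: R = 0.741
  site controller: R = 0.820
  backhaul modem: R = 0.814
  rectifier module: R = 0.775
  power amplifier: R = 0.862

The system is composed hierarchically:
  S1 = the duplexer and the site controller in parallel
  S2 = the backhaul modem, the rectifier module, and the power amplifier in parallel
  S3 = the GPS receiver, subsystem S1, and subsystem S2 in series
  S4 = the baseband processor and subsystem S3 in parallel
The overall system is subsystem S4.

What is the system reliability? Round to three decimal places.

0.992

Parallel (duplexer and site controller): 1 − (1 − 0.74100)(1 − 0.82000) = 0.95338
Parallel (backhaul modem, rectifier module, and power amplifier): 1 − (1 − 0.81400)(1 − 0.77500)(1 − 0.86200) = 0.99422
Series (GPS receiver, [0.95338], and [0.99422]): 0.84700 × 0.95338 × 0.99422 = 0.80285
Parallel (baseband processor and [0.80285]): 1 − (1 − 0.96000)(1 − 0.80285) = 0.992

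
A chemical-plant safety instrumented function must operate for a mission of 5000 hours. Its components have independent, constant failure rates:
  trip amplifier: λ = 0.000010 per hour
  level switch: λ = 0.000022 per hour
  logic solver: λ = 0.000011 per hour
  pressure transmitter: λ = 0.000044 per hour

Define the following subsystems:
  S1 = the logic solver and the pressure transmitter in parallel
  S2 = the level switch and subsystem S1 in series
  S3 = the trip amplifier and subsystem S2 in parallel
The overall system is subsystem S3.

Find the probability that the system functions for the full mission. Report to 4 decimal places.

R(trip amplifier) = exp(−0.000010 × 5000) = 0.951229
R(level switch) = exp(−0.000022 × 5000) = 0.895834
R(logic solver) = exp(−0.000011 × 5000) = 0.946485
R(pressure transmitter) = exp(−0.000044 × 5000) = 0.802519
Parallel (logic solver and pressure transmitter): 1 − (1 − 0.946485)(1 − 0.802519) = 0.989432
Series (level switch and [0.989432]): 0.895834 × 0.989432 = 0.886367
Parallel (trip amplifier and [0.886367]): 1 − (1 − 0.951229)(1 − 0.886367) = 0.9945

0.9945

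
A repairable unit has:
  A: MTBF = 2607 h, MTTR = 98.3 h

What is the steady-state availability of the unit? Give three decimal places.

A(A) = MTBF/(MTBF+MTTR) = 2607/(2607+98.3) = 0.964

0.964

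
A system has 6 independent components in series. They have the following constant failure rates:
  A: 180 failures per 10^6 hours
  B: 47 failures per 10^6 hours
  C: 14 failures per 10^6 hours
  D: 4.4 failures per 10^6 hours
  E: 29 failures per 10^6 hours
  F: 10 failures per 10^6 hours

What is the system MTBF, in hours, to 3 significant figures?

Series of exponential components: λ_sys = Σ λ_i
λ_sys = 0.00018 + 0.000047 + 0.000014 + 0.0000044 + 0.000029 + 0.000010 = 2.8440e-04 /h
MTBF = 1 / λ_sys = 3520 h

3520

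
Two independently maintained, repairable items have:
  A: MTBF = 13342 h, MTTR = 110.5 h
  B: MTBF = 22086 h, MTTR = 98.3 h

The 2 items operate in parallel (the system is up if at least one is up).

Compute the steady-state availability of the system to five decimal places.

0.99996

A(A) = MTBF/(MTBF+MTTR) = 13342/(13342+110.5) = 0.991786
A(B) = MTBF/(MTBF+MTTR) = 22086/(22086+98.3) = 0.995569
Parallel availability: 1 − (1 − 0.991786)(1 − 0.995569) = 0.99996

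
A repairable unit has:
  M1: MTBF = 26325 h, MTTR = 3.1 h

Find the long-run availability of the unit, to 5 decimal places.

0.99988

A(M1) = MTBF/(MTBF+MTTR) = 26325/(26325+3.1) = 0.99988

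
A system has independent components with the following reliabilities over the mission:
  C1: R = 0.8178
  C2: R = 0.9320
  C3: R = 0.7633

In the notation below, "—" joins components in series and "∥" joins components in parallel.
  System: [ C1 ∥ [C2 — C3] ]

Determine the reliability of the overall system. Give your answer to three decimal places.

0.947

Series (C2 and C3): 0.93200 × 0.76330 = 0.71140
Parallel (C1 and [0.71140]): 1 − (1 − 0.81780)(1 − 0.71140) = 0.947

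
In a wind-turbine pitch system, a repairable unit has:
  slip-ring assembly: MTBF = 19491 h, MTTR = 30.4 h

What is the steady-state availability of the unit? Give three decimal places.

0.998

A(slip-ring assembly) = MTBF/(MTBF+MTTR) = 19491/(19491+30.4) = 0.998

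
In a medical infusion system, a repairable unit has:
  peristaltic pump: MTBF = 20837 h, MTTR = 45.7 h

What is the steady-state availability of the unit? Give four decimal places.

A(peristaltic pump) = MTBF/(MTBF+MTTR) = 20837/(20837+45.7) = 0.9978

0.9978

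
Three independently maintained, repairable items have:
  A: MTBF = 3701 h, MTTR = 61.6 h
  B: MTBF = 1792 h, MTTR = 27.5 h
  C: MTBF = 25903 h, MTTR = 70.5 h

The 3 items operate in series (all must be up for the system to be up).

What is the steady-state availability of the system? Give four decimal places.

0.9661

A(A) = MTBF/(MTBF+MTTR) = 3701/(3701+61.6) = 0.983628
A(B) = MTBF/(MTBF+MTTR) = 1792/(1792+27.5) = 0.984886
A(C) = MTBF/(MTBF+MTTR) = 25903/(25903+70.5) = 0.997286
Series availability: 0.983628 × 0.984886 × 0.997286 = 0.9661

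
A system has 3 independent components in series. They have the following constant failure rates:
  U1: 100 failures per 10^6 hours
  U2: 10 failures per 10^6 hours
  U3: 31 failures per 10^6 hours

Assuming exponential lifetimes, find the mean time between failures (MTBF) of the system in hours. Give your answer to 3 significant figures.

Series of exponential components: λ_sys = Σ λ_i
λ_sys = 0.00010 + 0.000010 + 0.000031 = 1.4100e-04 /h
MTBF = 1 / λ_sys = 7090 h

7090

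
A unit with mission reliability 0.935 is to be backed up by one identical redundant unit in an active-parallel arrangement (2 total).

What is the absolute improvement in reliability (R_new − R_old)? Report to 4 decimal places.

0.0608

R_before = 0.935
R_after = 1 − (1 − 0.935)^2 = 0.9958
ΔR = 0.9958 − 0.935 = 0.0608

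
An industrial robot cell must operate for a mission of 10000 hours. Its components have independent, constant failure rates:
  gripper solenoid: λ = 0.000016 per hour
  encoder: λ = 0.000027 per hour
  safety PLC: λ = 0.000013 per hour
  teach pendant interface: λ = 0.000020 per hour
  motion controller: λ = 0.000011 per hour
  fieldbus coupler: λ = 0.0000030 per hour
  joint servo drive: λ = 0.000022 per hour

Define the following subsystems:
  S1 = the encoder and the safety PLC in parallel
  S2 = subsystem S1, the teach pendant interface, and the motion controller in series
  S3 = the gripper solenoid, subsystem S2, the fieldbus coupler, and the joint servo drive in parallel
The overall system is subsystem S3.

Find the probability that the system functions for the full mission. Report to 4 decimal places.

0.9998

R(gripper solenoid) = exp(−0.000016 × 10000) = 0.852144
R(encoder) = exp(−0.000027 × 10000) = 0.763379
R(safety PLC) = exp(−0.000013 × 10000) = 0.878095
R(teach pendant interface) = exp(−0.000020 × 10000) = 0.818731
R(motion controller) = exp(−0.000011 × 10000) = 0.895834
R(fieldbus coupler) = exp(−0.0000030 × 10000) = 0.970446
R(joint servo drive) = exp(−0.000022 × 10000) = 0.802519
Parallel (encoder and safety PLC): 1 − (1 − 0.763379)(1 − 0.878095) = 0.971155
Series ([0.971155], teach pendant interface, and motion controller): 0.971155 × 0.818731 × 0.895834 = 0.712291
Parallel (gripper solenoid, [0.712291], fieldbus coupler, and joint servo drive): 1 − (1 − 0.852144)(1 − 0.712291)(1 − 0.970446)(1 − 0.802519) = 0.9998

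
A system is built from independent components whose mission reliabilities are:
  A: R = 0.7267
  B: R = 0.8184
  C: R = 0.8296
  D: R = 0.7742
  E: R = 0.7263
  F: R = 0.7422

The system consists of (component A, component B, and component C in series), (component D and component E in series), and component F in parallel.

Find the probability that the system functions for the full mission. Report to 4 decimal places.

Series (A, B, and C): 0.726700 × 0.818400 × 0.829600 = 0.493389
Series (D and E): 0.774200 × 0.726300 = 0.562301
Parallel ([0.493389], [0.562301], and F): 1 − (1 − 0.493389)(1 − 0.562301)(1 − 0.742200) = 0.9428

0.9428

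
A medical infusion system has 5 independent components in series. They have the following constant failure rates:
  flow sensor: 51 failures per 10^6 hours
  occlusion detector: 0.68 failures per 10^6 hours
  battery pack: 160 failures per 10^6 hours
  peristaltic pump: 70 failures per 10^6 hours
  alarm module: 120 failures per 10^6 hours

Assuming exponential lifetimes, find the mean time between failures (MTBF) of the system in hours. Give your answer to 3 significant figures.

2490

Series of exponential components: λ_sys = Σ λ_i
λ_sys = 0.000051 + 0.00000068 + 0.00016 + 0.000070 + 0.00012 = 4.0168e-04 /h
MTBF = 1 / λ_sys = 2490 h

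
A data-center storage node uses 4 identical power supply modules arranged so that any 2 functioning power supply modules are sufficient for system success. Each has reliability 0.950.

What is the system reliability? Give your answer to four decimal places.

R = Σ_{i=2}^{4} C(4,i) p^i (1−p)^{4−i} with p = 0.950
C(4,2)·0.950^2·0.050^2 = 0.013538
C(4,3)·0.950^3·0.050^1 = 0.171475
C(4,4)·0.950^4·0.050^0 = 0.814506
Sum = 0.9995

0.9995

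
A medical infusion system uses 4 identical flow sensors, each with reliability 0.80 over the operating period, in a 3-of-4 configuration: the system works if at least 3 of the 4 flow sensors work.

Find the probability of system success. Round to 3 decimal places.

R = Σ_{i=3}^{4} C(4,i) p^i (1−p)^{4−i} with p = 0.80
C(4,3)·0.80^3·0.20^1 = 0.40960
C(4,4)·0.80^4·0.20^0 = 0.40960
Sum = 0.819

0.819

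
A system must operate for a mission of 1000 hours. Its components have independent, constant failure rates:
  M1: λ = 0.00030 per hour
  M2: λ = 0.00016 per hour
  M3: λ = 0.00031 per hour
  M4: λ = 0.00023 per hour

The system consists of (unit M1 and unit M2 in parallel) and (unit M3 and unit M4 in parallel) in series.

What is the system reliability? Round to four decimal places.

0.9090

R(M1) = exp(−0.00030 × 1000) = 0.740818
R(M2) = exp(−0.00016 × 1000) = 0.852144
R(M3) = exp(−0.00031 × 1000) = 0.733447
R(M4) = exp(−0.00023 × 1000) = 0.794534
Parallel (M1 and M2): 1 − (1 − 0.740818)(1 − 0.852144) = 0.961678
Parallel (M3 and M4): 1 − (1 − 0.733447)(1 − 0.794534) = 0.945232
Series ([0.961678] and [0.945232]): 0.961678 × 0.945232 = 0.9090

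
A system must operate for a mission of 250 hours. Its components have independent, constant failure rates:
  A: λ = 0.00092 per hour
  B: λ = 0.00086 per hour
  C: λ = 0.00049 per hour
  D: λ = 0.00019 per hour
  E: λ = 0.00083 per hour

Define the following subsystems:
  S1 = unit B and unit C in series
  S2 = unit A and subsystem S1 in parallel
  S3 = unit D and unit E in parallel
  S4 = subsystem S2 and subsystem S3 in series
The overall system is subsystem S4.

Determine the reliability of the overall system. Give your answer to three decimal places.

R(A) = exp(−0.00092 × 250) = 0.79453
R(B) = exp(−0.00086 × 250) = 0.80654
R(C) = exp(−0.00049 × 250) = 0.88471
R(D) = exp(−0.00019 × 250) = 0.95361
R(E) = exp(−0.00083 × 250) = 0.81261
Series (B and C): 0.80654 × 0.88471 = 0.71355
Parallel (A and [0.71355]): 1 − (1 − 0.79453)(1 − 0.71355) = 0.94114
Parallel (D and E): 1 − (1 − 0.95361)(1 − 0.81261) = 0.99131
Series ([0.94114] and [0.99131]): 0.94114 × 0.99131 = 0.933

0.933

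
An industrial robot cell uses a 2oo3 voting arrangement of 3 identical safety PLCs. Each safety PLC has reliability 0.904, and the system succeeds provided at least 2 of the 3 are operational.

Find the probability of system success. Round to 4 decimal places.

0.9741

R = Σ_{i=2}^{3} C(3,i) p^i (1−p)^{3−i} with p = 0.904
C(3,2)·0.904^2·0.096^1 = 0.235358
C(3,3)·0.904^3·0.096^0 = 0.738763
Sum = 0.9741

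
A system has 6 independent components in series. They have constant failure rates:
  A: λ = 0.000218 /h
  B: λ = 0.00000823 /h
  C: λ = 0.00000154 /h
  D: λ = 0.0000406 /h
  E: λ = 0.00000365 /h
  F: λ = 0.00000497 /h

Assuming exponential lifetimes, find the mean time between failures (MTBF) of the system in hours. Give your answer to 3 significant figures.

Series of exponential components: λ_sys = Σ λ_i
λ_sys = 0.000218 + 0.00000823 + 0.00000154 + 0.0000406 + 0.00000365 + 0.00000497 = 2.7699e-04 /h
MTBF = 1 / λ_sys = 3610 h

3610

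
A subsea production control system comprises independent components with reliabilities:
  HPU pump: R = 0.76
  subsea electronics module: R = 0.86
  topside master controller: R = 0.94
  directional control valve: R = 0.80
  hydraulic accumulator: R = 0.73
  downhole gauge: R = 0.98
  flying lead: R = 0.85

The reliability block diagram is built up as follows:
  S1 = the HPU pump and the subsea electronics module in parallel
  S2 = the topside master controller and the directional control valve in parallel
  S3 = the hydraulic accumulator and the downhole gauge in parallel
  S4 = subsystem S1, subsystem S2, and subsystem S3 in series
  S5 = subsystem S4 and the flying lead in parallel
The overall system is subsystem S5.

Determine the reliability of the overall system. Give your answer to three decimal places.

0.992

Parallel (HPU pump and subsea electronics module): 1 − (1 − 0.76000)(1 − 0.86000) = 0.96640
Parallel (topside master controller and directional control valve): 1 − (1 − 0.94000)(1 − 0.80000) = 0.98800
Parallel (hydraulic accumulator and downhole gauge): 1 − (1 − 0.73000)(1 − 0.98000) = 0.99460
Series ([0.96640], [0.98800], and [0.99460]): 0.96640 × 0.98800 × 0.99460 = 0.94965
Parallel ([0.94965] and flying lead): 1 − (1 − 0.94965)(1 − 0.85000) = 0.992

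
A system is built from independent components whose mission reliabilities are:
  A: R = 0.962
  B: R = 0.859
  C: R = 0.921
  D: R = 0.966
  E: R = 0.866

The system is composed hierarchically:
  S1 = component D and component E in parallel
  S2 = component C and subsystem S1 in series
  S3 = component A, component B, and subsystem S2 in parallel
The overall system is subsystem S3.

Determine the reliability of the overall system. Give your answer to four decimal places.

Parallel (D and E): 1 − (1 − 0.966000)(1 − 0.866000) = 0.995444
Series (C and [0.995444]): 0.921000 × 0.995444 = 0.916804
Parallel (A, B, and [0.916804]): 1 − (1 − 0.962000)(1 − 0.859000)(1 − 0.916804) = 0.9996

0.9996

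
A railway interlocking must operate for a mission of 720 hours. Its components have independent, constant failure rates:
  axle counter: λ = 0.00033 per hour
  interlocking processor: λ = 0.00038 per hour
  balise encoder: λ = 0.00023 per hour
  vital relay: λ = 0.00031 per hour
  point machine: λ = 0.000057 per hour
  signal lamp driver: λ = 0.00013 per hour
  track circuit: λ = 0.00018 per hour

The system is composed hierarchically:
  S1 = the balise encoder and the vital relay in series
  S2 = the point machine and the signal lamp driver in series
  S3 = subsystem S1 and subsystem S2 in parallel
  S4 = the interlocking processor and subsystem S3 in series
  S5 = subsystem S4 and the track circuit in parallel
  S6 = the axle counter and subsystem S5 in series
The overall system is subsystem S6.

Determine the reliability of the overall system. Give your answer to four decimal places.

0.7626

R(axle counter) = exp(−0.00033 × 720) = 0.788518
R(interlocking processor) = exp(−0.00038 × 720) = 0.760636
R(balise encoder) = exp(−0.00023 × 720) = 0.847385
R(vital relay) = exp(−0.00031 × 720) = 0.799955
R(point machine) = exp(−0.000057 × 720) = 0.959791
R(signal lamp driver) = exp(−0.00013 × 720) = 0.910647
R(track circuit) = exp(−0.00018 × 720) = 0.878447
Series (balise encoder and vital relay): 0.847385 × 0.799955 = 0.677870
Series (point machine and signal lamp driver): 0.959791 × 0.910647 = 0.874031
Parallel ([0.677870] and [0.874031]): 1 − (1 − 0.677870)(1 − 0.874031) = 0.959422
Series (interlocking processor and [0.959422]): 0.760636 × 0.959422 = 0.729771
Parallel ([0.729771] and track circuit): 1 − (1 − 0.729771)(1 − 0.878447) = 0.967153
Series (axle counter and [0.967153]): 0.788518 × 0.967153 = 0.7626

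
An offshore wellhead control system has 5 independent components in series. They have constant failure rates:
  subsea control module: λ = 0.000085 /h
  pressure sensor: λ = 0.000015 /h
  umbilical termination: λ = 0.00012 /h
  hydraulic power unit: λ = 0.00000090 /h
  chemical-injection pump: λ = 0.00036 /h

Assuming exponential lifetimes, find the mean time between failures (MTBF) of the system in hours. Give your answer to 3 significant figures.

Series of exponential components: λ_sys = Σ λ_i
λ_sys = 0.000085 + 0.000015 + 0.00012 + 0.00000090 + 0.00036 = 5.8090e-04 /h
MTBF = 1 / λ_sys = 1720 h

1720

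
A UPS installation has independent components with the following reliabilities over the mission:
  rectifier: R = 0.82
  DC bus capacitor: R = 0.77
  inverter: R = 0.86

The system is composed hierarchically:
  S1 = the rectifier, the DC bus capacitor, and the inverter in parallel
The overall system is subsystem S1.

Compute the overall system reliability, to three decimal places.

Parallel (rectifier, DC bus capacitor, and inverter): 1 − (1 − 0.82000)(1 − 0.77000)(1 − 0.86000) = 0.994

0.994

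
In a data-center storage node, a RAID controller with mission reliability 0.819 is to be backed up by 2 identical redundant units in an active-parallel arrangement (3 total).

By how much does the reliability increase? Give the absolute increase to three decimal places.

0.175

R_before = 0.819
R_after = 1 − (1 − 0.819)^3 = 0.994
ΔR = 0.994 − 0.819 = 0.175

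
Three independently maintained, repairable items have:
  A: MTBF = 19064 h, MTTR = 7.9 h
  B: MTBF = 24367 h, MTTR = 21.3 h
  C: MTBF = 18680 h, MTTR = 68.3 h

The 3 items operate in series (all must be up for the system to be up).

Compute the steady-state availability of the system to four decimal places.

0.9951

A(A) = MTBF/(MTBF+MTTR) = 19064/(19064+7.9) = 0.999586
A(B) = MTBF/(MTBF+MTTR) = 24367/(24367+21.3) = 0.999127
A(C) = MTBF/(MTBF+MTTR) = 18680/(18680+68.3) = 0.996357
Series availability: 0.999586 × 0.999127 × 0.996357 = 0.9951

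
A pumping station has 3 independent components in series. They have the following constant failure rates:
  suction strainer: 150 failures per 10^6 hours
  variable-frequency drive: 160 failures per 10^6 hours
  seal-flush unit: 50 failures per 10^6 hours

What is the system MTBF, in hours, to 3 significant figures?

2780

Series of exponential components: λ_sys = Σ λ_i
λ_sys = 0.00015 + 0.00016 + 0.000050 = 3.6000e-04 /h
MTBF = 1 / λ_sys = 2780 h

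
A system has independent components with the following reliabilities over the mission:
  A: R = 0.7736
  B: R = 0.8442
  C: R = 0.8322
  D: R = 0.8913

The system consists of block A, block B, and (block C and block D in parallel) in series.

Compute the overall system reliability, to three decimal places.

Parallel (C and D): 1 − (1 − 0.83220)(1 − 0.89130) = 0.98176
Series (A, B, and [0.98176]): 0.77360 × 0.84420 × 0.98176 = 0.641

0.641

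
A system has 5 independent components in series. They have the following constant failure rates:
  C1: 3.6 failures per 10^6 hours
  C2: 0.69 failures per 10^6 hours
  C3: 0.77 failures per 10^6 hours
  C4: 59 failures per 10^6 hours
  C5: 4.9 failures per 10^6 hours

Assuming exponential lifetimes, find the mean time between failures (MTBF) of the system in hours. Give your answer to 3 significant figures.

14500

Series of exponential components: λ_sys = Σ λ_i
λ_sys = 0.0000036 + 0.00000069 + 0.00000077 + 0.000059 + 0.0000049 = 6.8960e-05 /h
MTBF = 1 / λ_sys = 14500 h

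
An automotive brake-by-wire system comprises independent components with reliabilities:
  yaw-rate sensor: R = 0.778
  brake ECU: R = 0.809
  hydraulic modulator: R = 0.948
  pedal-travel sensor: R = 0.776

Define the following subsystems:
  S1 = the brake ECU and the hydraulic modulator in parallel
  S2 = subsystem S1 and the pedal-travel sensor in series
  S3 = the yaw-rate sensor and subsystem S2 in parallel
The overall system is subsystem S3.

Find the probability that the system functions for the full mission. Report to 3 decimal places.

0.949

Parallel (brake ECU and hydraulic modulator): 1 − (1 − 0.80900)(1 − 0.94800) = 0.99007
Series ([0.99007] and pedal-travel sensor): 0.99007 × 0.77600 = 0.76829
Parallel (yaw-rate sensor and [0.76829]): 1 − (1 − 0.77800)(1 − 0.76829) = 0.949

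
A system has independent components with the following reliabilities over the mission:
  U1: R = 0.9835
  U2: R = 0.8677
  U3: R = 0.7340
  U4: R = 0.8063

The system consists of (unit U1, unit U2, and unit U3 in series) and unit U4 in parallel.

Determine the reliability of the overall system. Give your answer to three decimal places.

Series (U1, U2, and U3): 0.98350 × 0.86770 × 0.73400 = 0.62638
Parallel ([0.62638] and U4): 1 − (1 − 0.62638)(1 − 0.80630) = 0.928

0.928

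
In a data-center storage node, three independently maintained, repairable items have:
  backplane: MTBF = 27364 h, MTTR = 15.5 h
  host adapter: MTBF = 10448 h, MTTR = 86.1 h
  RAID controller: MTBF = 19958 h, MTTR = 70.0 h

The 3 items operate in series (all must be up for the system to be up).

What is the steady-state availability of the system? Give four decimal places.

0.9878

A(backplane) = MTBF/(MTBF+MTTR) = 27364/(27364+15.5) = 0.999434
A(host adapter) = MTBF/(MTBF+MTTR) = 10448/(10448+86.1) = 0.991827
A(RAID controller) = MTBF/(MTBF+MTTR) = 19958/(19958+70.0) = 0.996505
Series availability: 0.999434 × 0.991827 × 0.996505 = 0.9878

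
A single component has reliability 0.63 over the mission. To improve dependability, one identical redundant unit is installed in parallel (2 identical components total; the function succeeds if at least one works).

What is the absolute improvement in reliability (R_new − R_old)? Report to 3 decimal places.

0.233

R_before = 0.63
R_after = 1 − (1 − 0.63)^2 = 0.863
ΔR = 0.863 − 0.63 = 0.233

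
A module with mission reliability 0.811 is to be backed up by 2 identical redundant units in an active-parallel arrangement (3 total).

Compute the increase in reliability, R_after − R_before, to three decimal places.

0.182

R_before = 0.811
R_after = 1 − (1 − 0.811)^3 = 0.993
ΔR = 0.993 − 0.811 = 0.182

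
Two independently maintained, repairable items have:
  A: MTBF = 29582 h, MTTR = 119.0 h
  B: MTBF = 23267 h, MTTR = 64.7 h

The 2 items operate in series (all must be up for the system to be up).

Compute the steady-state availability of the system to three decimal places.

A(A) = MTBF/(MTBF+MTTR) = 29582/(29582+119.0) = 0.995993
A(B) = MTBF/(MTBF+MTTR) = 23267/(23267+64.7) = 0.997227
Series availability: 0.995993 × 0.997227 = 0.993

0.993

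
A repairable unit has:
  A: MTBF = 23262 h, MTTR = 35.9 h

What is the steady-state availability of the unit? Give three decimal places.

0.998

A(A) = MTBF/(MTBF+MTTR) = 23262/(23262+35.9) = 0.998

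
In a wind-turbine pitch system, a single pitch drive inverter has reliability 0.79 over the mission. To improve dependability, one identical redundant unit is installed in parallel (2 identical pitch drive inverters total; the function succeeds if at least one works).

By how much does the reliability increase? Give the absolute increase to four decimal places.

0.1659

R_before = 0.79
R_after = 1 − (1 − 0.79)^2 = 0.9559
ΔR = 0.9559 − 0.79 = 0.1659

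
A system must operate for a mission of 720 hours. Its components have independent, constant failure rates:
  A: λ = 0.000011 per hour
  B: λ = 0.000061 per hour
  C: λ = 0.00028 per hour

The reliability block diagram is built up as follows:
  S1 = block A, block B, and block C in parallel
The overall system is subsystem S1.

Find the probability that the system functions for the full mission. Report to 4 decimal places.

R(A) = exp(−0.000011 × 720) = 0.992111
R(B) = exp(−0.000061 × 720) = 0.957031
R(C) = exp(−0.00028 × 720) = 0.817422
Parallel (A, B, and C): 1 − (1 − 0.992111)(1 − 0.957031)(1 − 0.817422) = 0.9999

0.9999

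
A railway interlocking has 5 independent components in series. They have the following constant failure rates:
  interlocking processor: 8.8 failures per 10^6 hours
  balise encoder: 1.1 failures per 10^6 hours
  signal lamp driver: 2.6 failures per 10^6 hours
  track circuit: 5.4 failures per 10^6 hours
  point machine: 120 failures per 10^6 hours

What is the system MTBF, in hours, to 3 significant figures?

Series of exponential components: λ_sys = Σ λ_i
λ_sys = 0.0000088 + 0.0000011 + 0.0000026 + 0.0000054 + 0.00012 = 1.3790e-04 /h
MTBF = 1 / λ_sys = 7250 h

7250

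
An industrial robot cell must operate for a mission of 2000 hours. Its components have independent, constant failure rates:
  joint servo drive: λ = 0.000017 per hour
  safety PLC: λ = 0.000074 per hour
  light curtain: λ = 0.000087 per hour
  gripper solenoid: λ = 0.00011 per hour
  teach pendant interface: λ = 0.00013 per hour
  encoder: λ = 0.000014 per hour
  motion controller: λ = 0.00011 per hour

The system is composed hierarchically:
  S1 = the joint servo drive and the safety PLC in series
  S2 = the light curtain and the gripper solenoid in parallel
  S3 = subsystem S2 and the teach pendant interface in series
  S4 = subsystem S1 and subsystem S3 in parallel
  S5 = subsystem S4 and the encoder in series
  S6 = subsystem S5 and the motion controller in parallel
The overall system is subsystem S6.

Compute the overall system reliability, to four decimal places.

0.9865

R(joint servo drive) = exp(−0.000017 × 2000) = 0.966572
R(safety PLC) = exp(−0.000074 × 2000) = 0.862431
R(light curtain) = exp(−0.000087 × 2000) = 0.840297
R(gripper solenoid) = exp(−0.00011 × 2000) = 0.802519
R(teach pendant interface) = exp(−0.00013 × 2000) = 0.771052
R(encoder) = exp(−0.000014 × 2000) = 0.972388
R(motion controller) = exp(−0.00011 × 2000) = 0.802519
Series (joint servo drive and safety PLC): 0.966572 × 0.862431 = 0.833602
Parallel (light curtain and gripper solenoid): 1 − (1 − 0.840297)(1 − 0.802519) = 0.968462
Series ([0.968462] and teach pendant interface): 0.968462 × 0.771052 = 0.746735
Parallel ([0.833602] and [0.746735]): 1 − (1 − 0.833602)(1 − 0.746735) = 0.957857
Series ([0.957857] and encoder): 0.957857 × 0.972388 = 0.931409
Parallel ([0.931409] and motion controller): 1 − (1 − 0.931409)(1 − 0.802519) = 0.9865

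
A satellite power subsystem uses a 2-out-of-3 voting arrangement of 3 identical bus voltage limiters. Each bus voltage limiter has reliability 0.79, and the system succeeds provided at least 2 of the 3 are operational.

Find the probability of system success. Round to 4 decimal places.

0.8862

R = Σ_{i=2}^{3} C(3,i) p^i (1−p)^{3−i} with p = 0.79
C(3,2)·0.79^2·0.21^1 = 0.393183
C(3,3)·0.79^3·0.21^0 = 0.493039
Sum = 0.8862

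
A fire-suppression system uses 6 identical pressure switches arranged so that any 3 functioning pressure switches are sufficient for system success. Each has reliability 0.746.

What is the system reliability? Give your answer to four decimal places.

0.9603

R = Σ_{i=3}^{6} C(6,i) p^i (1−p)^{6−i} with p = 0.746
C(6,3)·0.746^3·0.254^3 = 0.136065
C(6,4)·0.746^4·0.254^2 = 0.299719
C(6,5)·0.746^5·0.254^1 = 0.352111
C(6,6)·0.746^6·0.254^0 = 0.172359
Sum = 0.9603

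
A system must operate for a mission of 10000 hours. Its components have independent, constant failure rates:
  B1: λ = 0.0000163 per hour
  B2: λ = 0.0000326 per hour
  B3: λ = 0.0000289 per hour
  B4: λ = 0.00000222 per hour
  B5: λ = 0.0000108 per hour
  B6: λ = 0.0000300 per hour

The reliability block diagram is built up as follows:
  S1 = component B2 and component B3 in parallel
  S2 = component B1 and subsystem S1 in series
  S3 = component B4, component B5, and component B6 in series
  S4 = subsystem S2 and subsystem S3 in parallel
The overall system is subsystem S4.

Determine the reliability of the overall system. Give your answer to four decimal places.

R(B1) = exp(−0.0000163 × 10000) = 0.849591
R(B2) = exp(−0.0000326 × 10000) = 0.721805
R(B3) = exp(−0.0000289 × 10000) = 0.749012
R(B4) = exp(−0.00000222 × 10000) = 0.978045
R(B5) = exp(−0.0000108 × 10000) = 0.897628
R(B6) = exp(−0.0000300 × 10000) = 0.740818
Parallel (B2 and B3): 1 − (1 − 0.721805)(1 − 0.749012) = 0.930176
Series (B1 and [0.930176]): 0.849591 × 0.930176 = 0.790269
Series (B4, B5, and B6): 0.978045 × 0.897628 × 0.740818 = 0.650379
Parallel ([0.790269] and [0.650379]): 1 − (1 − 0.790269)(1 − 0.650379) = 0.9267

0.9267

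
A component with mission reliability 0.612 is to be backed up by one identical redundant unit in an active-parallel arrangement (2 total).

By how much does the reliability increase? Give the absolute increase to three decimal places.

0.237

R_before = 0.612
R_after = 1 − (1 − 0.612)^2 = 0.849
ΔR = 0.849 − 0.612 = 0.237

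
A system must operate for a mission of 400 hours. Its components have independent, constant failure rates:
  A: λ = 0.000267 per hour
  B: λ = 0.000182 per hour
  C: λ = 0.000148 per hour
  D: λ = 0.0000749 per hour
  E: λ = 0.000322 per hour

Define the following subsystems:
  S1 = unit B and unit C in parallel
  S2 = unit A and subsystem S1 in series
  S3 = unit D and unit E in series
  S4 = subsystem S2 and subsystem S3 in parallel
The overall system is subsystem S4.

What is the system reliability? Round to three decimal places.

0.985

R(A) = exp(−0.000267 × 400) = 0.89871
R(B) = exp(−0.000182 × 400) = 0.92979
R(C) = exp(−0.000148 × 400) = 0.94252
R(D) = exp(−0.0000749 × 400) = 0.97048
R(E) = exp(−0.000322 × 400) = 0.87915
Parallel (B and C): 1 − (1 − 0.92979)(1 − 0.94252) = 0.99596
Series (A and [0.99596]): 0.89871 × 0.99596 = 0.89508
Series (D and E): 0.97048 × 0.87915 = 0.85320
Parallel ([0.89508] and [0.85320]): 1 − (1 − 0.89508)(1 − 0.85320) = 0.985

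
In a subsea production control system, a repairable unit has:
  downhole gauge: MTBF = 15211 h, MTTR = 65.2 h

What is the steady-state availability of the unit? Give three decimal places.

0.996

A(downhole gauge) = MTBF/(MTBF+MTTR) = 15211/(15211+65.2) = 0.996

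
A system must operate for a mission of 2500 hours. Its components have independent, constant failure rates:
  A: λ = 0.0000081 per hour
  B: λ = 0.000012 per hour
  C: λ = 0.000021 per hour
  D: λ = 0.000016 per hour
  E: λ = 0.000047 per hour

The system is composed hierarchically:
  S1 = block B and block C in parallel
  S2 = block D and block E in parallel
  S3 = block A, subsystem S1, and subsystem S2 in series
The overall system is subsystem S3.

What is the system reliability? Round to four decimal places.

0.9742

R(A) = exp(−0.0000081 × 2500) = 0.979954
R(B) = exp(−0.000012 × 2500) = 0.970446
R(C) = exp(−0.000021 × 2500) = 0.948854
R(D) = exp(−0.000016 × 2500) = 0.960789
R(E) = exp(−0.000047 × 2500) = 0.889141
Parallel (B and C): 1 − (1 − 0.970446)(1 − 0.948854) = 0.998488
Parallel (D and E): 1 − (1 − 0.960789)(1 − 0.889141) = 0.995653
Series (A, [0.998488], and [0.995653]): 0.979954 × 0.998488 × 0.995653 = 0.9742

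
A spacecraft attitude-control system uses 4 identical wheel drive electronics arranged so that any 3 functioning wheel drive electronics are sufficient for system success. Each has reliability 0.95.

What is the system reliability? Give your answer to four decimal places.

0.9860

R = Σ_{i=3}^{4} C(4,i) p^i (1−p)^{4−i} with p = 0.95
C(4,3)·0.95^3·0.05^1 = 0.171475
C(4,4)·0.95^4·0.05^0 = 0.814506
Sum = 0.9860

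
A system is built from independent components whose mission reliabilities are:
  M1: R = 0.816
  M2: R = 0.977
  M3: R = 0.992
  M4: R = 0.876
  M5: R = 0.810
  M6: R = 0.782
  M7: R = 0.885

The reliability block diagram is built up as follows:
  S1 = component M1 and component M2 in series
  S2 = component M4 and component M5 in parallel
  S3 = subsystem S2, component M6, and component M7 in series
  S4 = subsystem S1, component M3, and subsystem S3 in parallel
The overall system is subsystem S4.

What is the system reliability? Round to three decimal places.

0.999

Series (M1 and M2): 0.81600 × 0.97700 = 0.79723
Parallel (M4 and M5): 1 − (1 − 0.87600)(1 − 0.81000) = 0.97644
Series ([0.97644], M6, and M7): 0.97644 × 0.78200 × 0.88500 = 0.67576
Parallel ([0.79723], M3, and [0.67576]): 1 − (1 − 0.79723)(1 − 0.99200)(1 − 0.67576) = 0.999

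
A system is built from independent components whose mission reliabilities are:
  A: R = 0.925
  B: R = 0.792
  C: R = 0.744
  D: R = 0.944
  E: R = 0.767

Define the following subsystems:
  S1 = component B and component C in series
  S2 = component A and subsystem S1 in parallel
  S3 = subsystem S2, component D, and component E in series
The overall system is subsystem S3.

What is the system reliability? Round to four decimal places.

0.7017

Series (B and C): 0.792000 × 0.744000 = 0.589248
Parallel (A and [0.589248]): 1 − (1 − 0.925000)(1 − 0.589248) = 0.969194
Series ([0.969194], D, and E): 0.969194 × 0.944000 × 0.767000 = 0.7017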